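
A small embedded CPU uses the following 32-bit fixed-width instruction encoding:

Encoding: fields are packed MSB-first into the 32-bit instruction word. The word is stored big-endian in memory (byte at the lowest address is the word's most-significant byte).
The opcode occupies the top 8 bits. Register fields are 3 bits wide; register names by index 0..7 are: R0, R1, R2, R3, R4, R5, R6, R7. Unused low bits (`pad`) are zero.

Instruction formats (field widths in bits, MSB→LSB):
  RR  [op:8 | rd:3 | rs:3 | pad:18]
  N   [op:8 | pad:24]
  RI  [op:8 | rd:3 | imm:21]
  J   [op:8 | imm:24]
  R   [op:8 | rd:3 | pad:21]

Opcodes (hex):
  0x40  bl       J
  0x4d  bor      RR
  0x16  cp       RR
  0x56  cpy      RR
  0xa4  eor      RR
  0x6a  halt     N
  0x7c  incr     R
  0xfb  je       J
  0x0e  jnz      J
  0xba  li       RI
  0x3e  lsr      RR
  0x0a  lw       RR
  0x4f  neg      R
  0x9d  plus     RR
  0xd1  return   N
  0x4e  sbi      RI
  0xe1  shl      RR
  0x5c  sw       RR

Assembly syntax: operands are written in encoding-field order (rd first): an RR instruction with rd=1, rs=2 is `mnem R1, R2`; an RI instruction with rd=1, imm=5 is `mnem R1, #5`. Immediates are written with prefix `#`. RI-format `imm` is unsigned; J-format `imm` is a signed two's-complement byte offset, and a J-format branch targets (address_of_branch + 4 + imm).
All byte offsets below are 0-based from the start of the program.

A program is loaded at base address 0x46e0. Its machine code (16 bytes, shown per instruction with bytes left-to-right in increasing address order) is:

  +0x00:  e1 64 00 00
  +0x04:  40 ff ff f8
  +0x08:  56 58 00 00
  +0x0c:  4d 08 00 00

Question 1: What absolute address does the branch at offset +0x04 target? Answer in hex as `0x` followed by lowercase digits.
off 0x04: read 40 ff ff f8 as big → 0x40fffff8
  top 8b → 0x40 → bl [J]
  imm: (w>>0)&0xffffff=0xfffff8 (s24→-8) → #-8
  target = base 0x46e0 + off 0x04 + 4 + imm -8 = 0x46e0

0x46e0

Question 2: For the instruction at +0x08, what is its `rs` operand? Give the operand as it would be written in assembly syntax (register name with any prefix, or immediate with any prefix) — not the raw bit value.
R6

[08] 56 58 00 00 → 0x56580000
  op=0x56580000>>24=0x56 ⇒ cpy (RR)
  rd: (w>>21)&0x7=0x2 → R2
  rs: (w>>18)&0x7=0x6 → R6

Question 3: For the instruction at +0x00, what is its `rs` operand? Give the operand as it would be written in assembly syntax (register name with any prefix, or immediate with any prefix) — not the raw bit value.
+0x00: e1 64 00 00 ⇒ word 0xe1640000 (big)
  top 8b → 0xe1 → shl [RR]
  [23:21] rd=3 = R3
  [20:18] rs=1 = R1

R1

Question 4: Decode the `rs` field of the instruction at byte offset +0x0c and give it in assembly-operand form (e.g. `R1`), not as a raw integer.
R2

@+0c  big-endian(4d 08 00 00) = 0x4d080000
  opcode bits[31:24]=0x4d: bor/RR
  rd: (w>>21)&0x7=0x0 → R0
  rs: (w>>18)&0x7=0x2 → R2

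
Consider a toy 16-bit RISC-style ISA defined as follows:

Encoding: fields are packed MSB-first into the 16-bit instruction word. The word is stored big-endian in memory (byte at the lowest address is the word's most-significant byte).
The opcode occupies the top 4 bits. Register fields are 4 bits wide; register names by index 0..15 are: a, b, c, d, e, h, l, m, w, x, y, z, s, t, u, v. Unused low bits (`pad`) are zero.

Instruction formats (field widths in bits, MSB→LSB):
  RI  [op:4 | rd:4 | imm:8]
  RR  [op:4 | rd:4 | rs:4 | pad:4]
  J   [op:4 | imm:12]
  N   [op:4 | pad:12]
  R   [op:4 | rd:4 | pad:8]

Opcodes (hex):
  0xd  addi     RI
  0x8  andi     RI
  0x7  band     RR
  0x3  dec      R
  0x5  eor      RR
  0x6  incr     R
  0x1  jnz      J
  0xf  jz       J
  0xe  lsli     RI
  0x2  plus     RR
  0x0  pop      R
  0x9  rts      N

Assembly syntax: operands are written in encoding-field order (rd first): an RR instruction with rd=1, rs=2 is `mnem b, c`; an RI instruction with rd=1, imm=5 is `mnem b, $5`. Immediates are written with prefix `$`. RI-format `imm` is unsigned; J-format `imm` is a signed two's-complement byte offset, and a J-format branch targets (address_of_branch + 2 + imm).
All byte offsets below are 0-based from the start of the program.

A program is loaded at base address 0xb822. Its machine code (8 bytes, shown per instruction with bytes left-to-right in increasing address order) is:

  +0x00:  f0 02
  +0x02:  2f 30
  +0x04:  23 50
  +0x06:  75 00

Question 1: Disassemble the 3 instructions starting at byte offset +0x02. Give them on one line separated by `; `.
@+02  big-endian(2f 30) = 0x2f30
  opcode bits[15:12]=0x2: plus/RR
  [11:8] rd=15 = v
  [7:4] rs=3 = d
@+04  big-endian(23 50) = 0x2350
  opcode bits[15:12]=0x2: plus/RR
  [11:8] rd=3 = d
  [7:4] rs=5 = h
@+06  big-endian(75 00) = 0x7500
  opcode bits[15:12]=0x7: band/RR
  [11:8] rd=5 = h
  [7:4] rs=0 = a

plus v, d; plus d, h; band h, a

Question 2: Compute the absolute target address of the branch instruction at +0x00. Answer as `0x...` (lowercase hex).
0xb826

[00] f0 02 → 0xf002
  op=0xf002>>12=0xf ⇒ jz (J)
  [11:0] imm=2 = $2
  target = base 0xb822 + off 0x00 + 2 + imm 2 = 0xb826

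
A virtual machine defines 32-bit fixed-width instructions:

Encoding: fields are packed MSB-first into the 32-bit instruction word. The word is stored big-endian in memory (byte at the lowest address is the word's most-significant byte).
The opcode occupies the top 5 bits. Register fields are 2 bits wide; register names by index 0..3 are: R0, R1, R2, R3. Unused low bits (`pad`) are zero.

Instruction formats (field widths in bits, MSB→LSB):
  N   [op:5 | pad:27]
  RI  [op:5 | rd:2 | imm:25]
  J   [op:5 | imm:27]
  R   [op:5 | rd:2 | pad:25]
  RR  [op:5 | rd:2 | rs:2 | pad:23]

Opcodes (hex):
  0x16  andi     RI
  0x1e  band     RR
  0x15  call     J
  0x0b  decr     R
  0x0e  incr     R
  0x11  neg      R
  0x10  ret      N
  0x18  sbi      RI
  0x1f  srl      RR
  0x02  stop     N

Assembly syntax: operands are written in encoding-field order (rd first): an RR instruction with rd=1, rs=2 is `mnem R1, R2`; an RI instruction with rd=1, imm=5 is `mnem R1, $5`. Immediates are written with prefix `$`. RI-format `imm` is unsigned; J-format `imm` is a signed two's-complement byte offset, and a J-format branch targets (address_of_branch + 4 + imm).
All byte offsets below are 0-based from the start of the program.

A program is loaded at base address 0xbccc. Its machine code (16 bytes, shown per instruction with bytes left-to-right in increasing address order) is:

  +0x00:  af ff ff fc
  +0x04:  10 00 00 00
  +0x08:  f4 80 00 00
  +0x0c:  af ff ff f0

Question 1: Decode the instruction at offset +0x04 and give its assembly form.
[04] 10 00 00 00 → 0x10000000
  op=0x10000000>>27=0x2 ⇒ stop (N)

stop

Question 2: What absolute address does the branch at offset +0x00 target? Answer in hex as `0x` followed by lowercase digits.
0xbccc

@+00  big-endian(af ff ff fc) = 0xaffffffc
  opcode bits[31:27]=0x15: call/J
  [26:0] imm=134217724 (s27→-4) = $-4
  target = base 0xbccc + off 0x00 + 4 + imm -4 = 0xbccc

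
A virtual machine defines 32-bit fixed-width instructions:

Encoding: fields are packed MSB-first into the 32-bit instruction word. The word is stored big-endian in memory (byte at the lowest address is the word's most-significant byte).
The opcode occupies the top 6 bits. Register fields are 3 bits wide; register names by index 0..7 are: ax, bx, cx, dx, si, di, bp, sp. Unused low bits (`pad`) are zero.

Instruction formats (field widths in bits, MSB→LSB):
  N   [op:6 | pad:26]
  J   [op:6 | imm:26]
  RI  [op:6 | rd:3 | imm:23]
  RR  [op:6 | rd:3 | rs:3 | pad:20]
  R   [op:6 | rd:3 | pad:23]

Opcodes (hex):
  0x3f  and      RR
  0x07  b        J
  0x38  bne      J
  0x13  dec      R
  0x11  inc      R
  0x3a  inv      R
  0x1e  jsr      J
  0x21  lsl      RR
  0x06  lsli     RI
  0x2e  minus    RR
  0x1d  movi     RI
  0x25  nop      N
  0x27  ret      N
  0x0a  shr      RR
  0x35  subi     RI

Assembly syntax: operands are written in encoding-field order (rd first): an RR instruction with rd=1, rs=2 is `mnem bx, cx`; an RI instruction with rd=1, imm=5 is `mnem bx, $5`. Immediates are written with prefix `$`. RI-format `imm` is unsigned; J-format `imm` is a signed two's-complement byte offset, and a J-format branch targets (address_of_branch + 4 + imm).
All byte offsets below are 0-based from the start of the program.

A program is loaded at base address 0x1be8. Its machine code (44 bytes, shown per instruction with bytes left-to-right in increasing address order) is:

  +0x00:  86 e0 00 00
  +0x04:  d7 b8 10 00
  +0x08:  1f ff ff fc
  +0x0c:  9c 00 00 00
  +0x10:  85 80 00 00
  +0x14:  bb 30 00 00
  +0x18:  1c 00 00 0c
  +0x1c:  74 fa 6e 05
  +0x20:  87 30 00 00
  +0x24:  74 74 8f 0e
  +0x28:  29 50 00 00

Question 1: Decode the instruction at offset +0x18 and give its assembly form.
b $12

+0x18: 1c 00 00 0c ⇒ word 0x1c00000c (big)
  opcode bits[31:26]=0x7: b/J
  imm@[25:0]=0xc ⇒ $12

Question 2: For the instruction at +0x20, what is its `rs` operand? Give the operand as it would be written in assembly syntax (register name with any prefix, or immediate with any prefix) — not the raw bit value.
[20] 87 30 00 00 → 0x87300000
  top 6b → 0x21 → lsl [RR]
  rd: (w>>23)&0x7=0x6 → bp
  rs: (w>>20)&0x7=0x3 → dx

dx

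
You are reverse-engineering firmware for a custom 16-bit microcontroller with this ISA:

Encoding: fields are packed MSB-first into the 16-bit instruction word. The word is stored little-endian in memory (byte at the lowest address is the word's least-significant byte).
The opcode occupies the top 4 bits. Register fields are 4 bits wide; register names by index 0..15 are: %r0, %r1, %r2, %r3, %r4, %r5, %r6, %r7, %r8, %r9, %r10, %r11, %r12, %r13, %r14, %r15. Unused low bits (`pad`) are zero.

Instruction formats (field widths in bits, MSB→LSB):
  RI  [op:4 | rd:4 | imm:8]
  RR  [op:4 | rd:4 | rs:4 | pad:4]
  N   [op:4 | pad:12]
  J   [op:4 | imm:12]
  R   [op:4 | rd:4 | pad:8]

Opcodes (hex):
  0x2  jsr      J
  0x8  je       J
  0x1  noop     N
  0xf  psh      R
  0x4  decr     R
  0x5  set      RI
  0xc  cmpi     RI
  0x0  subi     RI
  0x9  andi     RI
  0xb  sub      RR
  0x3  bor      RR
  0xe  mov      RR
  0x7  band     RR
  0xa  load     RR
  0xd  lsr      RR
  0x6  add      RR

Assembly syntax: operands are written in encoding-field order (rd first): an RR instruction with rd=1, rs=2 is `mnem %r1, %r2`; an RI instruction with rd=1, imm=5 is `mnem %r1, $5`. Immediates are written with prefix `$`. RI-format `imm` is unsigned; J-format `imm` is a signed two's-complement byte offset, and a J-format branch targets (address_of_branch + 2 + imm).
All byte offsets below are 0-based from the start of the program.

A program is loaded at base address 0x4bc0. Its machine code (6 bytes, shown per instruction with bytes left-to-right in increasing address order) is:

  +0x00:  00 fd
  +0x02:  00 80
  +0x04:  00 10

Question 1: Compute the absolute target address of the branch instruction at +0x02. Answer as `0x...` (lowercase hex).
0x4bc4

off 0x02: read 00 80 as little → 0x8000
  op=0x8000>>12=0x8 ⇒ je (J)
  imm@[11:0]=0x0 ⇒ $0
  target = base 0x4bc0 + off 0x02 + 2 + imm 0 = 0x4bc4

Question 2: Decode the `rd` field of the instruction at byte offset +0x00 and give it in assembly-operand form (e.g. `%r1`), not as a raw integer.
%r13

off 0x00: read 00 fd as little → 0xfd00
  op=0xfd00>>12=0xf ⇒ psh (R)
  rd: (w>>8)&0xf=0xd → %r13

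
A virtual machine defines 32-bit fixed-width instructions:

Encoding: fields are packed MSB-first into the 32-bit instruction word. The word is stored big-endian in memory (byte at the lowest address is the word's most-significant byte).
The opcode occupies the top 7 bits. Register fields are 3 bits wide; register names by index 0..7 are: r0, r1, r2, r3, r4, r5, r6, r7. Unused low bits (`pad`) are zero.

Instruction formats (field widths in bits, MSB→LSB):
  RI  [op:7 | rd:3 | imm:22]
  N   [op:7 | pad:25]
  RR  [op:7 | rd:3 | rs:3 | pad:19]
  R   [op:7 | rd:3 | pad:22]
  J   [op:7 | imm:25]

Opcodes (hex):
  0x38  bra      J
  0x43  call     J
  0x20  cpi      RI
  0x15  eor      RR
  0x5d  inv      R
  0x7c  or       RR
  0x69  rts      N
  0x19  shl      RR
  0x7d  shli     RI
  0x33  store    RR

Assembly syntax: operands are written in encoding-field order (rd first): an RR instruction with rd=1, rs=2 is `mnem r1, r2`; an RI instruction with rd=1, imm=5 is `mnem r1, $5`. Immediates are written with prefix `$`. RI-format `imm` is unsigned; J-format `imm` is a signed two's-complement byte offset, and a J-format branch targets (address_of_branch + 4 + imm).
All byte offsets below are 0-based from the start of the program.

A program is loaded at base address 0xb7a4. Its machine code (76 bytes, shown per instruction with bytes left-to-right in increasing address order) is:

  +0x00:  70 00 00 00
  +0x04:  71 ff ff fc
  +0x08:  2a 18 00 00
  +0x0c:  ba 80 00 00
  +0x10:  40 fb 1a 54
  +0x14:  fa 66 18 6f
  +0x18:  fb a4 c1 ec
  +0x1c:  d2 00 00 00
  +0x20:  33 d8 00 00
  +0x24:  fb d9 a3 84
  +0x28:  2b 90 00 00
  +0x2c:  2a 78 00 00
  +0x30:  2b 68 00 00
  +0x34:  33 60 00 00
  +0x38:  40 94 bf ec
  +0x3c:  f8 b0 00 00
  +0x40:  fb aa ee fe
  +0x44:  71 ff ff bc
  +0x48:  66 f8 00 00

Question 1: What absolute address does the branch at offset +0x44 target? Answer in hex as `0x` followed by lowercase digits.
@+44  big-endian(71 ff ff bc) = 0x71ffffbc
  op=0x71ffffbc>>25=0x38 ⇒ bra (J)
  imm: (w>>0)&0x1ffffff=0x1ffffbc (s25→-68) → $-68
  target = base 0xb7a4 + off 0x44 + 4 + imm -68 = 0xb7a8

0xb7a8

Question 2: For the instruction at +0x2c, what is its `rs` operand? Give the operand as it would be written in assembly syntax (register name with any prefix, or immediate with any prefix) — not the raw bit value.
r7

+0x2c: 2a 78 00 00 ⇒ word 0x2a780000 (big)
  top 7b → 0x15 → eor [RR]
  rd: (w>>22)&0x7=0x1 → r1
  rs: (w>>19)&0x7=0x7 → r7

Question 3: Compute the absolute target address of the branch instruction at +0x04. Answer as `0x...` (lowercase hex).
@+04  big-endian(71 ff ff fc) = 0x71fffffc
  op=0x71fffffc>>25=0x38 ⇒ bra (J)
  imm@[24:0]=0x1fffffc (s25→-4) ⇒ $-4
  target = base 0xb7a4 + off 0x04 + 4 + imm -4 = 0xb7a8

0xb7a8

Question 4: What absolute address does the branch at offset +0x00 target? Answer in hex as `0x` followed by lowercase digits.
@+00  big-endian(70 00 00 00) = 0x70000000
  op=0x70000000>>25=0x38 ⇒ bra (J)
  imm@[24:0]=0x0 ⇒ $0
  target = base 0xb7a4 + off 0x00 + 4 + imm 0 = 0xb7a8

0xb7a8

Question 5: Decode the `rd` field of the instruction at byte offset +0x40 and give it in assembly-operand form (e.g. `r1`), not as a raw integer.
r6

@+40  big-endian(fb aa ee fe) = 0xfbaaeefe
  opcode bits[31:25]=0x7d: shli/RI
  rd: (w>>22)&0x7=0x6 → r6
  imm: (w>>0)&0x3fffff=0x2aeefe → $2813694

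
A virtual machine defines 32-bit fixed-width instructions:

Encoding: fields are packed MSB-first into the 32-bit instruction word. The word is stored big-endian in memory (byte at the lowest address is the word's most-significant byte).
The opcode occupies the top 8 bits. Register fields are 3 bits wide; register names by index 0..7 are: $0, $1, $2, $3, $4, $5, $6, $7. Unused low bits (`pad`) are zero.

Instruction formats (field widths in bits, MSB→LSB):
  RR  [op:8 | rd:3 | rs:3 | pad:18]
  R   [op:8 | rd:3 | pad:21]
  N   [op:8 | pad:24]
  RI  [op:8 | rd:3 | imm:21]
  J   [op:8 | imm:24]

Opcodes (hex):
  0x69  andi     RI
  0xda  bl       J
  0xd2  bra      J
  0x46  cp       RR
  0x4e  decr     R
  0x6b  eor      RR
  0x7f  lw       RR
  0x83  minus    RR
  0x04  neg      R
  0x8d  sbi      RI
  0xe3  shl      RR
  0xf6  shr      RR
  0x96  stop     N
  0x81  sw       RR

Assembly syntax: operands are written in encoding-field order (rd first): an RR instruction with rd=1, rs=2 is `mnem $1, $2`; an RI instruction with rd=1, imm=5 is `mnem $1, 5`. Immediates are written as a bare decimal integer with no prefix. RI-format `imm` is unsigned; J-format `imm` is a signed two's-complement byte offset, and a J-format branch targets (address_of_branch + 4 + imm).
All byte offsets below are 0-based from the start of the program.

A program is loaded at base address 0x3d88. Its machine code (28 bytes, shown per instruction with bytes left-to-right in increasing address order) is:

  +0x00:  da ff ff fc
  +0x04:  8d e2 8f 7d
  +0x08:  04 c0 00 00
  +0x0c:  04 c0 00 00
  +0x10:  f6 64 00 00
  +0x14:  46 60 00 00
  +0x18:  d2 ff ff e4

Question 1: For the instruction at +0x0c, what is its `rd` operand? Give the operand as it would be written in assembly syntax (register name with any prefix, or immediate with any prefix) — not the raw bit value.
@+0c  big-endian(04 c0 00 00) = 0x04c00000
  top 8b → 0x4 → neg [R]
  rd: (w>>21)&0x7=0x6 → $6

$6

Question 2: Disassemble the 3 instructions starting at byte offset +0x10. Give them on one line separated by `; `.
shr $3, $1; cp $3, $0; bra -28

+0x10: f6 64 00 00 ⇒ word 0xf6640000 (big)
  opcode bits[31:24]=0xf6: shr/RR
  rd@[23:21]=0x3 ⇒ $3
  rs@[20:18]=0x1 ⇒ $1
+0x14: 46 60 00 00 ⇒ word 0x46600000 (big)
  opcode bits[31:24]=0x46: cp/RR
  rd@[23:21]=0x3 ⇒ $3
  rs@[20:18]=0x0 ⇒ $0
+0x18: d2 ff ff e4 ⇒ word 0xd2ffffe4 (big)
  opcode bits[31:24]=0xd2: bra/J
  imm@[23:0]=0xffffe4 (s24→-28) ⇒ -28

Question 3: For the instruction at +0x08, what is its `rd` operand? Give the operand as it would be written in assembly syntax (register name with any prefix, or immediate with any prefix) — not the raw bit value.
$6

off 0x08: read 04 c0 00 00 as big → 0x04c00000
  opcode bits[31:24]=0x4: neg/R
  rd@[23:21]=0x6 ⇒ $6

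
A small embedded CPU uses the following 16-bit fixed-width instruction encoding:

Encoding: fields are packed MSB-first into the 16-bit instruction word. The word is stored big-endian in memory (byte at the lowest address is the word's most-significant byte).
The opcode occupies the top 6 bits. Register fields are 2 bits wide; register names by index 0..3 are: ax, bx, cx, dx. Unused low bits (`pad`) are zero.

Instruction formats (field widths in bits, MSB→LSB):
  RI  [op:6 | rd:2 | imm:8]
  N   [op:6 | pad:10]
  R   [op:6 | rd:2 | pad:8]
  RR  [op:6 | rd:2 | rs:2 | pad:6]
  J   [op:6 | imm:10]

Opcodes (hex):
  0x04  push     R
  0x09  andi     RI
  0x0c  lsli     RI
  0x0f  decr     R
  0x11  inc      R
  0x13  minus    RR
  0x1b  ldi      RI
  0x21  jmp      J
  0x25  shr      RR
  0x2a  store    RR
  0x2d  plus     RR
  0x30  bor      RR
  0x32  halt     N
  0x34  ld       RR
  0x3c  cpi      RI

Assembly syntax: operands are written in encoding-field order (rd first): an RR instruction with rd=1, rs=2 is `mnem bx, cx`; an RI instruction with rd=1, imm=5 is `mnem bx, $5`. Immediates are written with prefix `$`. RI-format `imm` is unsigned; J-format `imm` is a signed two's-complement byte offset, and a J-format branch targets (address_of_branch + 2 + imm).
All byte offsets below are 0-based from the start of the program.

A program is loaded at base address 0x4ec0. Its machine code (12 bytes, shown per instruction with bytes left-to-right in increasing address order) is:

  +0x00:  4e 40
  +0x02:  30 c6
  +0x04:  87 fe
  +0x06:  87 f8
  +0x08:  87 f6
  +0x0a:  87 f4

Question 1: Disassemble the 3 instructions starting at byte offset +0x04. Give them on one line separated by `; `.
+0x04: 87 fe ⇒ word 0x87fe (big)
  opcode bits[15:10]=0x21: jmp/J
  imm: (w>>0)&0x3ff=0x3fe (s10→-2) → $-2
+0x06: 87 f8 ⇒ word 0x87f8 (big)
  opcode bits[15:10]=0x21: jmp/J
  imm: (w>>0)&0x3ff=0x3f8 (s10→-8) → $-8
+0x08: 87 f6 ⇒ word 0x87f6 (big)
  opcode bits[15:10]=0x21: jmp/J
  imm: (w>>0)&0x3ff=0x3f6 (s10→-10) → $-10

jmp $-2; jmp $-8; jmp $-10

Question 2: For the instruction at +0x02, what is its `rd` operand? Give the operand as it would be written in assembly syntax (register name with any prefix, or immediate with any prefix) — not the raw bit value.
@+02  big-endian(30 c6) = 0x30c6
  op=0x30c6>>10=0xc ⇒ lsli (RI)
  rd@[9:8]=0x0 ⇒ ax
  imm@[7:0]=0xc6 ⇒ $198

ax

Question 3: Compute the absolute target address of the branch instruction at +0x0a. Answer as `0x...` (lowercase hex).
@+0a  big-endian(87 f4) = 0x87f4
  opcode bits[15:10]=0x21: jmp/J
  imm@[9:0]=0x3f4 (s10→-12) ⇒ $-12
  target = base 0x4ec0 + off 0x0a + 2 + imm -12 = 0x4ec0

0x4ec0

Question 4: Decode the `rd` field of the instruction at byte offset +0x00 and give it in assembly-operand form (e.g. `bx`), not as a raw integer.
off 0x00: read 4e 40 as big → 0x4e40
  op=0x4e40>>10=0x13 ⇒ minus (RR)
  rd: (w>>8)&0x3=0x2 → cx
  rs: (w>>6)&0x3=0x1 → bx

cx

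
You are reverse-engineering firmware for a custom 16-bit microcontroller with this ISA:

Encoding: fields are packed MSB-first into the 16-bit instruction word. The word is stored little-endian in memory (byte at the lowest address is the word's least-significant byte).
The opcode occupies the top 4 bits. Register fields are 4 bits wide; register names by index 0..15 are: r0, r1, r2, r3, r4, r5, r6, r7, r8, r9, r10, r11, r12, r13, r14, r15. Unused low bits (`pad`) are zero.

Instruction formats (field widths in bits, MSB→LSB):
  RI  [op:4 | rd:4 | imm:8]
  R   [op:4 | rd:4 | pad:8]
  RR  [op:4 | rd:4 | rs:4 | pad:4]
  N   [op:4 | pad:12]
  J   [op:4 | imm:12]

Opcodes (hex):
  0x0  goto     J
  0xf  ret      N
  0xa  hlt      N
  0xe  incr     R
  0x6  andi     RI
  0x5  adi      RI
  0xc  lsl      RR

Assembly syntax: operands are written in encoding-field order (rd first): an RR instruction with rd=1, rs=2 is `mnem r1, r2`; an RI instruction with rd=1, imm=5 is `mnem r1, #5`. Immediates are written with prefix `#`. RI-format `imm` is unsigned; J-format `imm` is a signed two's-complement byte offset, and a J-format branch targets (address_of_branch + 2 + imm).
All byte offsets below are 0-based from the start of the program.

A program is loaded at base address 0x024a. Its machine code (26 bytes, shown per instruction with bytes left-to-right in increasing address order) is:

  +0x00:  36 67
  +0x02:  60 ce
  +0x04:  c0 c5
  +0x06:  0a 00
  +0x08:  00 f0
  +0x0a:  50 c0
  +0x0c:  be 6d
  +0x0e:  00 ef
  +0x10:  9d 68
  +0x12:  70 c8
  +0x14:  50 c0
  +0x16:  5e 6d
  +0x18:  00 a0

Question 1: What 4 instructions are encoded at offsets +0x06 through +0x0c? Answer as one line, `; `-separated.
[06] 0a 00 → 0x000a
  op=0x000a>>12=0x0 ⇒ goto (J)
  imm: (w>>0)&0xfff=0xa → #10
[08] 00 f0 → 0xf000
  op=0xf000>>12=0xf ⇒ ret (N)
[0a] 50 c0 → 0xc050
  op=0xc050>>12=0xc ⇒ lsl (RR)
  rd: (w>>8)&0xf=0x0 → r0
  rs: (w>>4)&0xf=0x5 → r5
[0c] be 6d → 0x6dbe
  op=0x6dbe>>12=0x6 ⇒ andi (RI)
  rd: (w>>8)&0xf=0xd → r13
  imm: (w>>0)&0xff=0xbe → #190

goto #10; ret; lsl r0, r5; andi r13, #190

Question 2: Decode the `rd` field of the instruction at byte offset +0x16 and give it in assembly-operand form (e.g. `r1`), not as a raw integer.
r13

[16] 5e 6d → 0x6d5e
  op=0x6d5e>>12=0x6 ⇒ andi (RI)
  rd: (w>>8)&0xf=0xd → r13
  imm: (w>>0)&0xff=0x5e → #94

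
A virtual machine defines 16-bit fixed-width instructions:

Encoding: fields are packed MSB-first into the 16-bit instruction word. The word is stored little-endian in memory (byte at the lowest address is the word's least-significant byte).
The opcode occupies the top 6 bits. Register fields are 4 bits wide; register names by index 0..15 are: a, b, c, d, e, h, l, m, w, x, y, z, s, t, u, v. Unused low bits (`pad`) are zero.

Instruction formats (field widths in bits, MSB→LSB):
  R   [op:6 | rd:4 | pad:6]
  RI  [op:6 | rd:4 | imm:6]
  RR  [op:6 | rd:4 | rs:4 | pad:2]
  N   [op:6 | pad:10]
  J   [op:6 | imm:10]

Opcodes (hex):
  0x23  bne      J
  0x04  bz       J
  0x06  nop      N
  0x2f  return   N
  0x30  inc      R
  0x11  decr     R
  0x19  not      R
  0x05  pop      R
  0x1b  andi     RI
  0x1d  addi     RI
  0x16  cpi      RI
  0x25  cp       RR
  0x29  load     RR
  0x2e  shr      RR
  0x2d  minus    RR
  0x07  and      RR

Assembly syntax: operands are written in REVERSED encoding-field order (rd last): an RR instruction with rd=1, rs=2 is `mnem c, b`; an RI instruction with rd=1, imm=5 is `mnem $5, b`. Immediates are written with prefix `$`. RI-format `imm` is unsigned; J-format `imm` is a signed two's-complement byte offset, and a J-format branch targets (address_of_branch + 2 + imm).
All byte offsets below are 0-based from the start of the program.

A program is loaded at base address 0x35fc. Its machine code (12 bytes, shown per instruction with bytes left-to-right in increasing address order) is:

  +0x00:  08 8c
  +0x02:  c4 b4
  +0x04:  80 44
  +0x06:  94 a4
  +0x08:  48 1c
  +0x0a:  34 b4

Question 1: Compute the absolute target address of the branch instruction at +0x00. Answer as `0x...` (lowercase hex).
0x3606

@+00  little-endian(08 8c) = 0x8c08
  top 6b → 0x23 → bne [J]
  [9:0] imm=8 = $8
  target = base 0x35fc + off 0x00 + 2 + imm 8 = 0x3606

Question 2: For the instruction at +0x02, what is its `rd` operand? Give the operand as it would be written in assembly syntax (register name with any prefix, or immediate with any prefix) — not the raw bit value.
d

[02] c4 b4 → 0xb4c4
  opcode bits[15:10]=0x2d: minus/RR
  rd@[9:6]=0x3 ⇒ d
  rs@[5:2]=0x1 ⇒ b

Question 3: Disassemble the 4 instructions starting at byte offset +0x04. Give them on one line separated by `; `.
decr c; load h, c; and c, b; minus t, a

[04] 80 44 → 0x4480
  opcode bits[15:10]=0x11: decr/R
  [9:6] rd=2 = c
[06] 94 a4 → 0xa494
  opcode bits[15:10]=0x29: load/RR
  [9:6] rd=2 = c
  [5:2] rs=5 = h
[08] 48 1c → 0x1c48
  opcode bits[15:10]=0x7: and/RR
  [9:6] rd=1 = b
  [5:2] rs=2 = c
[0a] 34 b4 → 0xb434
  opcode bits[15:10]=0x2d: minus/RR
  [9:6] rd=0 = a
  [5:2] rs=13 = t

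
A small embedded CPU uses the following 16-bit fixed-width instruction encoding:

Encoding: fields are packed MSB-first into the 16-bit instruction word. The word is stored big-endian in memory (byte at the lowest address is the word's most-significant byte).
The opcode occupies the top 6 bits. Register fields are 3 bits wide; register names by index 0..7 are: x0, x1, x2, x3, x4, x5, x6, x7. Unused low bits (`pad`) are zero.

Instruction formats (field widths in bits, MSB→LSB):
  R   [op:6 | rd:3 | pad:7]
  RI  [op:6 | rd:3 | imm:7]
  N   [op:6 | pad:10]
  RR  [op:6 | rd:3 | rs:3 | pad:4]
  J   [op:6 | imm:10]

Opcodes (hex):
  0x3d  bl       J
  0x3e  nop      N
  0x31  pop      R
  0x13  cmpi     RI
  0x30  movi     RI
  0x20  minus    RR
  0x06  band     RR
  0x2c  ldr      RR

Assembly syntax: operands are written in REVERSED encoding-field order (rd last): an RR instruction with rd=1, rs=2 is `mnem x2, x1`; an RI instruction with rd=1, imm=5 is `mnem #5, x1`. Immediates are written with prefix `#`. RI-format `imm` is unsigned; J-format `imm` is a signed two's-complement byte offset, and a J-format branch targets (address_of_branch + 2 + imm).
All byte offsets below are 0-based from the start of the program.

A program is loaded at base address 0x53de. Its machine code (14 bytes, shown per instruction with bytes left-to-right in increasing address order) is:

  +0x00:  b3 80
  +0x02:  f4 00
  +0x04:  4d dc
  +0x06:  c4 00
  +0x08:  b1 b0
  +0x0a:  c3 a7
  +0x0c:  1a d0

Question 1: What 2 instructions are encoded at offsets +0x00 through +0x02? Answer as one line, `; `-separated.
ldr x0, x7; bl #0

@+00  big-endian(b3 80) = 0xb380
  opcode bits[15:10]=0x2c: ldr/RR
  rd@[9:7]=0x7 ⇒ x7
  rs@[6:4]=0x0 ⇒ x0
@+02  big-endian(f4 00) = 0xf400
  opcode bits[15:10]=0x3d: bl/J
  imm@[9:0]=0x0 ⇒ #0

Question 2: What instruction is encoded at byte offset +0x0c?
off 0x0c: read 1a d0 as big → 0x1ad0
  op=0x1ad0>>10=0x6 ⇒ band (RR)
  rd@[9:7]=0x5 ⇒ x5
  rs@[6:4]=0x5 ⇒ x5

band x5, x5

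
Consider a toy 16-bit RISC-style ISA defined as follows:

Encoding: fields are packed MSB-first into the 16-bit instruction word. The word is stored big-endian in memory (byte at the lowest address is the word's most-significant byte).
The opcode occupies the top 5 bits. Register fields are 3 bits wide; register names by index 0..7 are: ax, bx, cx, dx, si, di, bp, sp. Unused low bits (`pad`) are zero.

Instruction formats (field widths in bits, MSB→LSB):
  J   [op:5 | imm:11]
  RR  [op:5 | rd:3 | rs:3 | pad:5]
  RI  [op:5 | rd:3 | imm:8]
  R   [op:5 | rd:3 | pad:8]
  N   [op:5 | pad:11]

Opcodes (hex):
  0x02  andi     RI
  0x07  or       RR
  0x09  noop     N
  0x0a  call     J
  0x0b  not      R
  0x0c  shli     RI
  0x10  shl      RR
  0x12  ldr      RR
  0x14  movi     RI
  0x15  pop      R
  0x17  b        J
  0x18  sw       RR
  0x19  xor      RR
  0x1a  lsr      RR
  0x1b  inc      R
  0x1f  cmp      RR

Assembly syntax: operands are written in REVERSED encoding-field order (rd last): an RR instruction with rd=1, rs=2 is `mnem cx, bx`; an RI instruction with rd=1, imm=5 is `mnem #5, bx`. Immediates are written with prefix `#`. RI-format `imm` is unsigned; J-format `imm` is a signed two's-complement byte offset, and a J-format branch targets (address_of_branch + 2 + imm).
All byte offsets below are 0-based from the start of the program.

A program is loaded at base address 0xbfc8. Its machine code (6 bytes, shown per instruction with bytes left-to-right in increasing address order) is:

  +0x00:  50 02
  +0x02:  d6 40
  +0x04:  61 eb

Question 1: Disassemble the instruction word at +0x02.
lsr cx, bp

@+02  big-endian(d6 40) = 0xd640
  op=0xd640>>11=0x1a ⇒ lsr (RR)
  rd: (w>>8)&0x7=0x6 → bp
  rs: (w>>5)&0x7=0x2 → cx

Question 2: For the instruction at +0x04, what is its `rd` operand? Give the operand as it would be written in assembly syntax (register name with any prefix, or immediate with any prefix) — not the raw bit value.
+0x04: 61 eb ⇒ word 0x61eb (big)
  op=0x61eb>>11=0xc ⇒ shli (RI)
  rd: (w>>8)&0x7=0x1 → bx
  imm: (w>>0)&0xff=0xeb → #235

bx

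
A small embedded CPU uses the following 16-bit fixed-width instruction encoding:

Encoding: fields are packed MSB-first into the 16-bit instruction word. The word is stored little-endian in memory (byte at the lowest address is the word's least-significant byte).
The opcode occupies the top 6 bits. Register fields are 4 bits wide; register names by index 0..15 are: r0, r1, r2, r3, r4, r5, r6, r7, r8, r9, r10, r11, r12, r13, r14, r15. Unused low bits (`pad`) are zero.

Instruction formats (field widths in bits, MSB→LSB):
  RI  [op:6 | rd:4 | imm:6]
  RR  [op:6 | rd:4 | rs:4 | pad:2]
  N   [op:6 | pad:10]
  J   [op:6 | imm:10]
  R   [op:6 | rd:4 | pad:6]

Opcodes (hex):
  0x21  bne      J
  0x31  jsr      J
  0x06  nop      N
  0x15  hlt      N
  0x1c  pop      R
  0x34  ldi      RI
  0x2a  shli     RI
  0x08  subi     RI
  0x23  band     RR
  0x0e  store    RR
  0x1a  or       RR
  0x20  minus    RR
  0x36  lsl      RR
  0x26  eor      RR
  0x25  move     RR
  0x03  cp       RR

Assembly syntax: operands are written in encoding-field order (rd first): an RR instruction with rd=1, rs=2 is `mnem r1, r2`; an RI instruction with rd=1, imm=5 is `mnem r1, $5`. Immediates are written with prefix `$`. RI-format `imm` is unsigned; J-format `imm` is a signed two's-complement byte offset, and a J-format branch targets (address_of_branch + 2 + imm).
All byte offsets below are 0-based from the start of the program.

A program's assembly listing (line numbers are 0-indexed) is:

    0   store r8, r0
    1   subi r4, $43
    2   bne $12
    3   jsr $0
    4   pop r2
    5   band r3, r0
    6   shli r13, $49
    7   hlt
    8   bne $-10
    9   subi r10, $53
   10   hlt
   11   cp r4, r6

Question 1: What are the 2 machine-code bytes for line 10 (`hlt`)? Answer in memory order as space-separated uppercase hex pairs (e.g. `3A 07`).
00 54

L10: hlt op=0x15:6|pad=0:10 ⇒ 0x5400 ⇒ little 00 54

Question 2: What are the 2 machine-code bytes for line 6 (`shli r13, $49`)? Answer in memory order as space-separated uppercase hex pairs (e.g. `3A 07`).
71 AB

6. shli fields op=0x2a:6|rd=13:4|imm=49:6 → word ab71h → 71 ab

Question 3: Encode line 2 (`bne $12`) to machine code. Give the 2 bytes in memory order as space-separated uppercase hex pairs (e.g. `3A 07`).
0C 84

L2: bne op=0x21:6|imm=12:10 ⇒ 0x840c ⇒ little 0c 84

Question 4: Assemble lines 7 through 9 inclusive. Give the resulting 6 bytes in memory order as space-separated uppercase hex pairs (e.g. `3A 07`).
00 54 F6 87 B5 22

line 7 (hlt): pack op=0x15:6|pad=0:10 = 0x5400; little→ 00 54
line 8 (bne): pack op=0x21:6|imm=-10:10 = 0x87f6; little→ f6 87
line 9 (subi): pack op=0x8:6|rd=10:4|imm=53:6 = 0x22b5; little→ b5 22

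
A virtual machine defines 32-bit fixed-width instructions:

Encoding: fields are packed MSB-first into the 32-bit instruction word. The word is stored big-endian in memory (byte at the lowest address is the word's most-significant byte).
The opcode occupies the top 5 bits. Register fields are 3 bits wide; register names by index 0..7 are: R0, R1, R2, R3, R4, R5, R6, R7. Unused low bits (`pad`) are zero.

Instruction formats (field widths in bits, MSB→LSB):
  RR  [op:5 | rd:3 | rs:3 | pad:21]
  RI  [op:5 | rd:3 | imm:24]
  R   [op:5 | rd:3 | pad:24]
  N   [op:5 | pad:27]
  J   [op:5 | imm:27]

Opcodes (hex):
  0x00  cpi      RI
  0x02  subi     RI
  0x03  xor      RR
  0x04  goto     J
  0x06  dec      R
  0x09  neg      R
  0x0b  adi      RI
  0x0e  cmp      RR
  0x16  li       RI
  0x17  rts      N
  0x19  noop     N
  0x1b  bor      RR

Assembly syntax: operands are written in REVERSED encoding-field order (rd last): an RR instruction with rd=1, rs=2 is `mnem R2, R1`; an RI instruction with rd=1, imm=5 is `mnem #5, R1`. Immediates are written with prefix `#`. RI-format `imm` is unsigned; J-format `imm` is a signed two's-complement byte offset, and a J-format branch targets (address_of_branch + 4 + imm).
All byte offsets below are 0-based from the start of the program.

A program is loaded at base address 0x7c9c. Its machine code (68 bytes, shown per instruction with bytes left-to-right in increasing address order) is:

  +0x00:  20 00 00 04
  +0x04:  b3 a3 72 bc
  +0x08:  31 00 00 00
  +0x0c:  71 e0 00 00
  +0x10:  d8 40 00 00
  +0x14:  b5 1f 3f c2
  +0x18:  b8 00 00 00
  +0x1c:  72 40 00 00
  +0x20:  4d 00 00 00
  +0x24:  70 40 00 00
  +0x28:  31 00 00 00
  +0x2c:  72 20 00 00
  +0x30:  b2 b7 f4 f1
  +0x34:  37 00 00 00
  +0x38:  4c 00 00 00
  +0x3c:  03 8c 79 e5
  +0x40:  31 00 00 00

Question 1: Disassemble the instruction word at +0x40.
@+40  big-endian(31 00 00 00) = 0x31000000
  opcode bits[31:27]=0x6: dec/R
  rd@[26:24]=0x1 ⇒ R1

dec R1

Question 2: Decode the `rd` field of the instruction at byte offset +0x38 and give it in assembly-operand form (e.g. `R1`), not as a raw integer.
R4

@+38  big-endian(4c 00 00 00) = 0x4c000000
  top 5b → 0x9 → neg [R]
  [26:24] rd=4 = R4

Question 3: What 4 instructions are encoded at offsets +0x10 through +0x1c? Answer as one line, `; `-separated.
bor R2, R0; li #2047938, R5; rts; cmp R2, R2

+0x10: d8 40 00 00 ⇒ word 0xd8400000 (big)
  top 5b → 0x1b → bor [RR]
  rd: (w>>24)&0x7=0x0 → R0
  rs: (w>>21)&0x7=0x2 → R2
+0x14: b5 1f 3f c2 ⇒ word 0xb51f3fc2 (big)
  top 5b → 0x16 → li [RI]
  rd: (w>>24)&0x7=0x5 → R5
  imm: (w>>0)&0xffffff=0x1f3fc2 → #2047938
+0x18: b8 00 00 00 ⇒ word 0xb8000000 (big)
  top 5b → 0x17 → rts [N]
+0x1c: 72 40 00 00 ⇒ word 0x72400000 (big)
  top 5b → 0xe → cmp [RR]
  rd: (w>>24)&0x7=0x2 → R2
  rs: (w>>21)&0x7=0x2 → R2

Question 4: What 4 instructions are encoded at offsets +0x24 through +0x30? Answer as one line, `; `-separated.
cmp R2, R0; dec R1; cmp R1, R2; li #12055793, R2

off 0x24: read 70 40 00 00 as big → 0x70400000
  opcode bits[31:27]=0xe: cmp/RR
  rd: (w>>24)&0x7=0x0 → R0
  rs: (w>>21)&0x7=0x2 → R2
off 0x28: read 31 00 00 00 as big → 0x31000000
  opcode bits[31:27]=0x6: dec/R
  rd: (w>>24)&0x7=0x1 → R1
off 0x2c: read 72 20 00 00 as big → 0x72200000
  opcode bits[31:27]=0xe: cmp/RR
  rd: (w>>24)&0x7=0x2 → R2
  rs: (w>>21)&0x7=0x1 → R1
off 0x30: read b2 b7 f4 f1 as big → 0xb2b7f4f1
  opcode bits[31:27]=0x16: li/RI
  rd: (w>>24)&0x7=0x2 → R2
  imm: (w>>0)&0xffffff=0xb7f4f1 → #12055793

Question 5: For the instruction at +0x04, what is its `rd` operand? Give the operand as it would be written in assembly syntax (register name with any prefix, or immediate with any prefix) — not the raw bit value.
+0x04: b3 a3 72 bc ⇒ word 0xb3a372bc (big)
  top 5b → 0x16 → li [RI]
  [26:24] rd=3 = R3
  [23:0] imm=10711740 = #10711740

R3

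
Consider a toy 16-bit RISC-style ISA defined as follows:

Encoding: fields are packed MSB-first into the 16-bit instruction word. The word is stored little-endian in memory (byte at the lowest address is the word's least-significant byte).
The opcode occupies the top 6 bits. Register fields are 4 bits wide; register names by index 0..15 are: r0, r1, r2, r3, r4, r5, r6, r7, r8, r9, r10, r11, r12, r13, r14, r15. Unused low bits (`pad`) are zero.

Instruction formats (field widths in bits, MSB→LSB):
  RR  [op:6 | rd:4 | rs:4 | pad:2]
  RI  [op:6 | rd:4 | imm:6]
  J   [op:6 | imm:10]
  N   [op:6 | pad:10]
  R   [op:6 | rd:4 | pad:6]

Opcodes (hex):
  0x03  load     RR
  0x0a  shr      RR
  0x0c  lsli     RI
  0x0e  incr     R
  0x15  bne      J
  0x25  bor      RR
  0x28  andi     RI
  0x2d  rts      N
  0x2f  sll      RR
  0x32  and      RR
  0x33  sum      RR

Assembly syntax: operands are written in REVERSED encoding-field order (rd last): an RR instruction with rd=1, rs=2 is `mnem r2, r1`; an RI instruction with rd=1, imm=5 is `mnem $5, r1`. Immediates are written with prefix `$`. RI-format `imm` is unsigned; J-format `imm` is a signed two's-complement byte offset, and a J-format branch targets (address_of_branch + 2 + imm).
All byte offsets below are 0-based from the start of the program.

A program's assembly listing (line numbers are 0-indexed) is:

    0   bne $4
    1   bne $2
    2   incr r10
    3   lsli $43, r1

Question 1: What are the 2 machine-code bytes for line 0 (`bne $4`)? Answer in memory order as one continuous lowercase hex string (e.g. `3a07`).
0454

0. bne fields op=0x15:6|imm=4:10 → word 5404h → 04 54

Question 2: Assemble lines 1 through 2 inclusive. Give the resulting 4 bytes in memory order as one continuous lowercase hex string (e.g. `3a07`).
0254803a

1. bne fields op=0x15:6|imm=2:10 → word 5402h → 02 54
2. incr fields op=0xe:6|rd=10:4|pad=0:6 → word 3a80h → 80 3a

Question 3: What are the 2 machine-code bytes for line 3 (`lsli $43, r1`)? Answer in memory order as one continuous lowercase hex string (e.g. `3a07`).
line 3 (lsli): pack op=0xc:6|rd=1:4|imm=43:6 = 0x306b; little→ 6b 30

6b30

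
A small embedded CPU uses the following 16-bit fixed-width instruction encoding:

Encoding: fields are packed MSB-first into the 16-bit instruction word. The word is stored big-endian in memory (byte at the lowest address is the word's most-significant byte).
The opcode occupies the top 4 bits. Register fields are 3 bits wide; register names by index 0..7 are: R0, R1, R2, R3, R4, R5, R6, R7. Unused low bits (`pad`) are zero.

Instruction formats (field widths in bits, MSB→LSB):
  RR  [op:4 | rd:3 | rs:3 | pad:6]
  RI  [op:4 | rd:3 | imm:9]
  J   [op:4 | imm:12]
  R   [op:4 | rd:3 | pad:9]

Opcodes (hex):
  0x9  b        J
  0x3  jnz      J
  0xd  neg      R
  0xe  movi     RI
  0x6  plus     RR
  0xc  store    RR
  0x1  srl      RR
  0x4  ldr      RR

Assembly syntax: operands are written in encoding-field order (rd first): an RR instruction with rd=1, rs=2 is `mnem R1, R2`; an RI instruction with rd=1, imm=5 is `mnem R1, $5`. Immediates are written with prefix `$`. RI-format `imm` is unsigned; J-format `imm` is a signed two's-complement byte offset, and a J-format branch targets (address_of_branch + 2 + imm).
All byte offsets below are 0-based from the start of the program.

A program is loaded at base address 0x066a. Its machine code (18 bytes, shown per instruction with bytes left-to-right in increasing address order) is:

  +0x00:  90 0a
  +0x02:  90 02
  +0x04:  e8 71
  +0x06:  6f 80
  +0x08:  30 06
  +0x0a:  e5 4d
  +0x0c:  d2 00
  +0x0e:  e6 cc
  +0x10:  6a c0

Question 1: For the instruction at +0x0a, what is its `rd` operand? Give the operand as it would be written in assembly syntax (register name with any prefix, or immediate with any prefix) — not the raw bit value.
@+0a  big-endian(e5 4d) = 0xe54d
  op=0xe54d>>12=0xe ⇒ movi (RI)
  [11:9] rd=2 = R2
  [8:0] imm=333 = $333

R2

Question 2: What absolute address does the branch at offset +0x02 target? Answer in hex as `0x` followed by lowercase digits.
@+02  big-endian(90 02) = 0x9002
  opcode bits[15:12]=0x9: b/J
  imm@[11:0]=0x2 ⇒ $2
  target = base 0x066a + off 0x02 + 2 + imm 2 = 0x0670

0x0670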